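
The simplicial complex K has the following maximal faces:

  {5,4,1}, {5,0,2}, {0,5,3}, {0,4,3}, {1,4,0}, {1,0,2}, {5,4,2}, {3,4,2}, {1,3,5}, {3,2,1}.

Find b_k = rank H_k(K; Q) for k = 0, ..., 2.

b_0 = 1, b_1 = 0, b_2 = 0.

Fix the vertex order 0 < 1 < 2 < 3 < 4 < 5 and write every simplex with vertices in increasing order. Then dim K = 2 and the simplices of K are:

  0-simplices (6): [0], [1], [2], [3], [4], [5]
  1-simplices (15): [0,1], [0,2], [0,3], [0,4], [0,5], [1,2], [1,3], [1,4], [1,5], [2,3], [2,4], [2,5], [3,4], [3,5], [4,5]
  2-simplices (10): [0,1,2], [0,1,4], [0,2,5], [0,3,4], [0,3,5], [1,2,3], [1,3,5], [1,4,5], [2,3,4], [2,4,5]

so the chain groups are C_0 ≅ Z^6, C_1 ≅ Z^15, C_2 ≅ Z^10.

Boundary ∂_1: C_1 → C_0 is given by ∂[p,q] = [q] − [p].
As a 6×15 matrix over Z this has rank 5, with invariant factors (1,1,1,1,1).

Boundary ∂_2: C_2 → C_1 maps a triangle to the signed sum of its edges. For instance
  ∂[0,3,5] = [3,5] − [0,5] + [0,3],
  ∂[0,1,4] = [1,4] − [0,4] + [0,1].
As a 15×10 matrix over Z this has rank 10, with invariant factors (1,1,1,1,1,1,1,1,1,2).

Reading off H_k = ker ∂_k / im ∂_{k+1}:

  H_0: rank C_0 − rank ∂_1 = 6 − 5 = 1, and the invariant factors of ∂_1 are all 1, so H_0 ≅ Z.
  H_1: rank ker ∂_1 − rank ∂_2 = (15 − 5) − 10 = 0, and ∂_2 has invariant factor 2 > 1, so H_1 ≅ Z_2.
  H_2: rank ker ∂_2 − rank ∂_3 = (10 − 10) − 0 = 0, and there is no ∂_3, so H_2 ≅ 0.

As a check, the Euler characteristic is 6 − 15 + 10 = 1, which agrees with 1 − 0 + 0 = 1.

Hence the Betti numbers are b_0 = 1, b_1 = 0, b_2 = 0.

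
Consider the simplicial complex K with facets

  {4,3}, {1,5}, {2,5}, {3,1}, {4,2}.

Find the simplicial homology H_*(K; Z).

Order the vertices as 1 < 2 < 3 < 4 < 5. Listing each simplex with vertices in this order, K has dimension 1 with simplices:

  0-simplices (5): [1], [2], [3], [4], [5]
  1-simplices (5): [1,3], [1,5], [2,4], [2,5], [3,4]

Hence C_0 ≅ Z^5, C_1 ≅ Z^5.

The boundary map ∂_1: C_1 → C_0 is given by ∂[p,q] = [q] − [p].
As a 5×5 matrix over Z this has rank 4, with invariant factors (1,1,1,1).

Computing H_k = (kernel of ∂_k) / (image of ∂_{k+1}):

  H_0: rank C_0 − rank ∂_1 = 5 − 4 = 1, and the invariant factors of ∂_1 are all 1, so H_0 = Z.
  H_1: rank ker ∂_1 − rank ∂_2 = (5 − 4) − 0 = 1, and there is no ∂_2, so H_1 = Z.

As a check, the Euler characteristic is 5 − 5 = 0, which agrees with 1 − 1 = 0.
(K is a triangulation of the circle S^1.)

H_0 = Z,  H_1 = Z.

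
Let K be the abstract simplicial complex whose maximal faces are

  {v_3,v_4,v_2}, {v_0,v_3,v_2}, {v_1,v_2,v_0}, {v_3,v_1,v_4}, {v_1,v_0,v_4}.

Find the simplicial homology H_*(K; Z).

H_0 ≅ Z,  H_1 ≅ Z,  H_2 = 0.

K has 5 vertices, 10 edges, 5 triangles.
rank ∂_0 = 0, rank ∂_1 = 4 ⇒ b_0 = 5 − 0 − 4 = 1; all invariant factors of ∂_1 are 1 so no torsion. So H_0 = Z.
rank ∂_1 = 4, rank ∂_2 = 5 ⇒ b_1 = 10 − 4 − 5 = 1; all invariant factors of ∂_2 are 1 so no torsion. So H_1 = Z.
rank ∂_2 = 5, rank ∂_3 = 0 ⇒ b_2 = 5 − 5 − 0 = 0. So H_2 = 0.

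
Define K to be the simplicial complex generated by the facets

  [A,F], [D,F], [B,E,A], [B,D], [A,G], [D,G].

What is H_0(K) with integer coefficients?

K has 6 vertices, 8 edges, 1 triangle.
rank ∂_0 = 0, rank ∂_1 = 5 ⇒ b_0 = 6 − 0 − 5 = 1; all invariant factors of ∂_1 are 1 so no torsion. So H_0 ≅ Z.

H_0 ≅ Z.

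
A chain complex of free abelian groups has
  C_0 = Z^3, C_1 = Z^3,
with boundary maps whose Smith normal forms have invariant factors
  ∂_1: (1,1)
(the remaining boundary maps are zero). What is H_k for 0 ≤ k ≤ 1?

H_0: b_0 = 3 − 0 − 2 = 1; torsion from ∂_1 factors > 1: none. So H_0 ≅ Z.
H_1: b_1 = 3 − 2 − 0 = 1; torsion from ∂_2 factors > 1: none. So H_1 ≅ Z.

H_0 ≅ Z,  H_1 ≅ Z.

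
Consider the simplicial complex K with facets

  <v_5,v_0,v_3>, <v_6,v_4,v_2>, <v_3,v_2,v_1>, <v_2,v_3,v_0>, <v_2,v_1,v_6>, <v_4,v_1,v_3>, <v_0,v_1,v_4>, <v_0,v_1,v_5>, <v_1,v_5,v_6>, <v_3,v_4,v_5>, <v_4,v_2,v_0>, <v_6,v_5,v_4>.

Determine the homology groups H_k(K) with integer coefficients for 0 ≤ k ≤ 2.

H_0 ≅ Z,  H_1 ≅ Z/2,  H_2 = 0.

K has 7 vertices, 18 edges, 12 triangles.
rank ∂_0 = 0, rank ∂_1 = 6 ⇒ b_0 = 7 − 0 − 6 = 1; all invariant factors of ∂_1 are 1 so no torsion. So H_0 ≅ Z.
rank ∂_1 = 6, rank ∂_2 = 12 ⇒ b_1 = 18 − 6 − 12 = 0; ∂_2 has invariant factor(s) [2] giving torsion. So H_1 ≅ Z/2.
rank ∂_2 = 12, rank ∂_3 = 0 ⇒ b_2 = 12 − 12 − 0 = 0. So H_2 ≅ 0.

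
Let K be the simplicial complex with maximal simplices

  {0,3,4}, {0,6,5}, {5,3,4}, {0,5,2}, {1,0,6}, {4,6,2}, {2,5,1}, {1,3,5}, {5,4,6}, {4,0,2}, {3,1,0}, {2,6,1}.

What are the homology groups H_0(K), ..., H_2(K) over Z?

H_0 ≅ Z,  H_1 ≅ Z/2,  H_2 = 0.

Order the vertices as 0 < 1 < 2 < 3 < 4 < 5 < 6. Listing each simplex with vertices in this order, K has dimension 2 with simplices:

  0-simplices (7): [0], [1], [2], [3], [4], [5], [6]
  1-simplices (18): [0,1], [0,2], [0,3], [0,4], [0,5], [0,6], [1,2], [1,3], [1,5], [1,6], [2,4], [2,5], [2,6], [3,4], [3,5], [4,5], [4,6], [5,6]
  2-simplices (12): [0,1,3], [0,1,6], [0,2,4], [0,2,5], [0,3,4], [0,5,6], [1,2,5], [1,2,6], [1,3,5], [2,4,6], [3,4,5], [4,5,6]

giving chain groups C_0 ≅ Z^7, C_1 ≅ Z^18, C_2 ≅ Z^12.

Boundary ∂_1: C_1 → C_0 maps an edge to its endpoints' difference, ∂[p,q] = q − p. For instance
  ∂[1,6] = [6] − [1].
The 7×18 boundary matrix has rank 6 and Smith normal form diag(1,1,1,1,1,1).

∂_2: C_2 → C_1 maps a triangle to the signed sum of its edges. For instance
  ∂[0,1,3] = [1,3] − [0,3] + [0,1],
  ∂[0,2,4] = [2,4] − [0,4] + [0,2].
As a 18×12 matrix over Z this has rank 12, with invariant factors (1,1,1,1,1,1,1,1,1,1,1,2).

Now H_k = ker ∂_k / im ∂_{k+1}, so:

  H_0: rank C_0 − rank ∂_1 = 7 − 6 = 1, and the invariant factors of ∂_1 are all 1, so H_0 = Z.
  H_1: rank ker ∂_1 − rank ∂_2 = (18 − 6) − 12 = 0, and ∂_2 has invariant factor 2 > 1, so H_1 = Z/2.
  H_2: rank ker ∂_2 − rank ∂_3 = (12 − 12) − 0 = 0, and there is no ∂_3, so H_2 = 0.

As a check, the Euler characteristic is 7 − 18 + 12 = 1, which agrees with 1 − 0 + 0 = 1.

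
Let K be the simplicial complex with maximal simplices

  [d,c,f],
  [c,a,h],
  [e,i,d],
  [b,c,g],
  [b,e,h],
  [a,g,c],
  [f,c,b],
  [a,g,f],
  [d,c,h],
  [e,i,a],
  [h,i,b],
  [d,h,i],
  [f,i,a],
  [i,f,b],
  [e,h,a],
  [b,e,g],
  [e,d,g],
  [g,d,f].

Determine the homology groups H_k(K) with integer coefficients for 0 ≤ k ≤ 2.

We work with the vertex ordering a < b < c < d < e < f < g < h < i. The simplices of K, each written with vertices in increasing order, are:

  0-simplices (9): a, b, c, d, e, f, g, h, i
  1-simplices (27): ac, ae, af, ag, ah, ai, bc, be, bf, bg, bh, bi, cd, cf, cg, ch, de, df, dg, dh, di, eg, eh, ei, fg, fi, hi
  2-simplices (18): acg, ach, aeh, aei, afg, afi, bcf, bcg, beg, beh, bfi, bhi, cdf, cdh, deg, dei, dfg, dhi

giving chain groups C_0 ≅ Z^9, C_1 ≅ Z^27, C_2 ≅ Z^18.

Boundary ∂_1: C_1 → C_0 maps an edge to its endpoints' difference, ∂[p,q] = q − p. For instance
  ∂eh = h − e.
The resulting 9×27 matrix has rank 8, and its Smith normal form has invariant factors (1,1,1,1,1,1,1,1).

Boundary ∂_2: C_2 → C_1 maps a triangle to the signed sum of its edges. For instance
  ∂bfi = fi − bi + bf,
  ∂aei = ei − ai + ae.
This gives a 27×18 integer matrix of rank 18; reducing to Smith normal form yields diagonal entries (1,1,1,1,1,1,1,1,1,1,1,1,1,1,1,1,1,2).

Computing H_k = (kernel of ∂_k) / (image of ∂_{k+1}):

  H_0: rank C_0 − rank ∂_1 = 9 − 8 = 1, and the invariant factors of ∂_1 are all 1, so H_0 = Z.
  H_1: rank ker ∂_1 − rank ∂_2 = (27 − 8) − 18 = 1, and ∂_2 has invariant factor 2 > 1, so H_1 = Z ⊕ Z/2Z.
  H_2: rank ker ∂_2 − rank ∂_3 = (18 − 18) − 0 = 0, and there is no ∂_3, so H_2 = 0.

(K is a triangulation of the Klein bottle.)

H_0 = Z,  H_1 = Z ⊕ Z/2Z,  H_2 = 0.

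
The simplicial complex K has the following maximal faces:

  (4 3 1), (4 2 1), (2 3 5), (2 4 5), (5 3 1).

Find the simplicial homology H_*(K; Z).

H_0 ≅ Z,  H_1 ≅ Z,  H_2 = 0.

K has 5 vertices, 10 edges, 5 triangles.
rank ∂_0 = 0, rank ∂_1 = 4 ⇒ b_0 = 5 − 0 − 4 = 1; all invariant factors of ∂_1 are 1 so no torsion. So H_0 ≅ Z.
rank ∂_1 = 4, rank ∂_2 = 5 ⇒ b_1 = 10 − 4 − 5 = 1; all invariant factors of ∂_2 are 1 so no torsion. So H_1 ≅ Z.
rank ∂_2 = 5, rank ∂_3 = 0 ⇒ b_2 = 5 − 5 − 0 = 0. So H_2 ≅ 0.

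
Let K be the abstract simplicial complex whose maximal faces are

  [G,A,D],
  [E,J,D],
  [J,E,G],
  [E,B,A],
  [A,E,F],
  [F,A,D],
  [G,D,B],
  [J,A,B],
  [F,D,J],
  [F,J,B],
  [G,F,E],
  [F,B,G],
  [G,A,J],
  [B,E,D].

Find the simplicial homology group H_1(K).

H_1 = Z^2.

K has 7 vertices, 21 edges, 14 triangles.
rank ∂_1 = 6, rank ∂_2 = 13 ⇒ b_1 = 21 − 6 − 13 = 2; all invariant factors of ∂_2 are 1 so no torsion. So H_1 = Z^2.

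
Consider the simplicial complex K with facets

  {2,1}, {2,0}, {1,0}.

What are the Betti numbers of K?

b_0 = 1, b_1 = 1.

Order the vertices as 0 < 1 < 2. Listing each simplex with vertices in this order, K has dimension 1 with simplices:

  0-simplices (3): [0], [1], [2]
  1-simplices (3): [0,1], [0,2], [1,2]

Hence C_0 ≅ Z^3, C_1 ≅ Z^3.

Boundary ∂_1: C_1 → C_0 sends each edge [p,q] (with p < q) to q − p.
The 3×3 boundary matrix has rank 2 and Smith normal form diag(1,1).

From H_k ≅ ker(∂_k) / im(∂_{k+1}) we obtain:

  H_0: rank C_0 − rank ∂_1 = 3 − 2 = 1, and the invariant factors of ∂_1 are all 1, so H_0 = Z.
  H_1: rank ker ∂_1 − rank ∂_2 = (3 − 2) − 0 = 1, and there is no ∂_2, so H_1 = Z.

(K is a triangulation of the circle S^1.)

Hence the Betti numbers are b_0 = 1, b_1 = 1.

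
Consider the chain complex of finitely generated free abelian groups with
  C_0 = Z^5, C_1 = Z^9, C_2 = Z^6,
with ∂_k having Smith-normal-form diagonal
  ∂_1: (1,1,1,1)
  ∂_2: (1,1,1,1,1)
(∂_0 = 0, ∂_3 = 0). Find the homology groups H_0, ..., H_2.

H_0 ≅ Z,  H_1 = 0,  H_2 ≅ Z.

H_0: b_0 = 5 − 0 − 4 = 1; torsion from ∂_1 factors > 1: none. So H_0 ≅ Z.
H_1: b_1 = 9 − 4 − 5 = 0; torsion from ∂_2 factors > 1: none. So H_1 ≅ 0.
H_2: b_2 = 6 − 5 − 0 = 1; torsion from ∂_3 factors > 1: none. So H_2 ≅ Z.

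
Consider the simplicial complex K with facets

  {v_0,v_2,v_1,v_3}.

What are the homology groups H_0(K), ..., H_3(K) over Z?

H_0 = Z,  H_1 = 0,  H_2 = 0,  H_3 = 0.

Order the vertices as v_0 < v_1 < v_2 < v_3. Listing each simplex with vertices in this order, K has dimension 3 with simplices:

  0-simplices (4): [v_0], [v_1], [v_2], [v_3]
  1-simplices (6): [v_0,v_1], [v_0,v_2], [v_0,v_3], [v_1,v_2], [v_1,v_3], [v_2,v_3]
  2-simplices (4): [v_0,v_1,v_2], [v_0,v_1,v_3], [v_0,v_2,v_3], [v_1,v_2,v_3]
  3-simplices (1): [v_0,v_1,v_2,v_3]

Hence C_0 ≅ Z^4, C_1 ≅ Z^6, C_2 ≅ Z^4, C_3 ≅ Z^1.

Boundary ∂_1: C_1 → C_0 maps an edge to its endpoints' difference, ∂[p,q] = q − p. For instance
  ∂[v_0,v_3] = [v_3] − [v_0].
The resulting 4×6 matrix has rank 3, and its Smith normal form has invariant factors (1,1,1).

The boundary map ∂_2: C_2 → C_1 acts by ∂[p,q,r] = [q,r] − [p,r] + [p,q]. For instance
  ∂[v_1,v_2,v_3] = [v_2,v_3] − [v_1,v_3] + [v_1,v_2],
  ∂[v_0,v_2,v_3] = [v_2,v_3] − [v_0,v_3] + [v_0,v_2].
The resulting 6×4 matrix has rank 3, and its Smith normal form has invariant factors (1,1,1).

∂_3: C_3 → C_2 sends each 3-simplex σ to the alternating sum Σ_i (−1)^i (σ with its i-th vertex removed). For instance
  ∂[v_0,v_1,v_2,v_3] = [v_1,v_2,v_3] − [v_0,v_2,v_3] + [v_0,v_1,v_3] − [v_0,v_1,v_2].
The 4×1 boundary matrix has rank 1 and Smith normal form diag(1).

Now H_k = ker ∂_k / im ∂_{k+1}, so:

  H_0: rank C_0 − rank ∂_1 = 4 − 3 = 1, and the invariant factors of ∂_1 are all 1, so H_0 = Z.
  H_1: rank ker ∂_1 − rank ∂_2 = (6 − 3) − 3 = 0, and the invariant factors of ∂_2 are all 1, so H_1 = 0.
  H_2: rank ker ∂_2 − rank ∂_3 = (4 − 3) − 1 = 0, and the invariant factors of ∂_3 are all 1, so H_2 = 0.
  H_3: rank ker ∂_3 − rank ∂_4 = (1 − 1) − 0 = 0, and there is no ∂_4, so H_3 = 0.

As a check, the Euler characteristic is 4 − 6 + 4 − 1 = 1, which agrees with 1 − 0 + 0 − 0 = 1.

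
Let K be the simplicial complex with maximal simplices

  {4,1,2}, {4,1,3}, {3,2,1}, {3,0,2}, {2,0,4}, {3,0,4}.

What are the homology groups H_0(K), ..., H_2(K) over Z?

H_0 = Z,  H_1 = 0,  H_2 = Z.

Take the total order 0 < 1 < 2 < 3 < 4 on the vertex set. Then K (dimension 2) consists of the simplices:

  0-simplices (5): [0], [1], [2], [3], [4]
  1-simplices (9): [0,2], [0,3], [0,4], [1,2], [1,3], [1,4], [2,3], [2,4], [3,4]
  2-simplices (6): [0,2,3], [0,2,4], [0,3,4], [1,2,3], [1,2,4], [1,3,4]

Hence C_0 ≅ Z^5, C_1 ≅ Z^9, C_2 ≅ Z^6.

Boundary ∂_1: C_1 → C_0 sends each edge [p,q] (with p < q) to q − p. For instance
  ∂[0,2] = [2] − [0].
This gives a 5×9 integer matrix of rank 4; reducing to Smith normal form yields diagonal entries (1,1,1,1).

Boundary ∂_2: C_2 → C_1 maps a triangle to the signed sum of its edges. For instance
  ∂[1,2,4] = [2,4] − [1,4] + [1,2],
  ∂[0,2,3] = [2,3] − [0,3] + [0,2].
The 9×6 boundary matrix has rank 5 and Smith normal form diag(1,1,1,1,1).

Computing H_k = (kernel of ∂_k) / (image of ∂_{k+1}):

  H_0: rank C_0 − rank ∂_1 = 5 − 4 = 1, and the invariant factors of ∂_1 are all 1, so H_0 = Z.
  H_1: rank ker ∂_1 − rank ∂_2 = (9 − 4) − 5 = 0, and the invariant factors of ∂_2 are all 1, so H_1 = 0.
  H_2: rank ker ∂_2 − rank ∂_3 = (6 − 5) − 0 = 1, and there is no ∂_3, so H_2 = Z.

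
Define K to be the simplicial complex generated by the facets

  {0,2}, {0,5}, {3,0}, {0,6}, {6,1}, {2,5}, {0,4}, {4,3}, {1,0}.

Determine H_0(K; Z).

H_0 ≅ Z.

We work with the vertex ordering 0 < 1 < 2 < 3 < 4 < 5 < 6. The simplices of K, each written with vertices in increasing order, are:

  0-simplices (7): [0], [1], [2], [3], [4], [5], [6]
  1-simplices (9): [0,1], [0,2], [0,3], [0,4], [0,5], [0,6], [1,6], [2,5], [3,4]

giving chain groups C_0 ≅ Z^7, C_1 ≅ Z^9.

∂_1: C_1 → C_0 is given by ∂[p,q] = [q] − [p]. For instance
  ∂[0,1] = [1] − [0].
The 7×9 boundary matrix has rank 6 and Smith normal form diag(1,1,1,1,1,1).

From H_k ≅ ker(∂_k) / im(∂_{k+1}) we obtain:

  H_0: rank C_0 − rank ∂_1 = 7 − 6 = 1, and the invariant factors of ∂_1 are all 1, so H_0 ≅ Z.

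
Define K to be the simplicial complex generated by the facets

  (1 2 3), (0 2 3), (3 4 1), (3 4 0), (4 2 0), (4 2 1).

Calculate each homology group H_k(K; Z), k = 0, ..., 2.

H_0 = Z,  H_1 = 0,  H_2 = Z.

Order the vertices as 0 < 1 < 2 < 3 < 4. Listing each simplex with vertices in this order, K has dimension 2 with simplices:

  0-simplices (5): [0], [1], [2], [3], [4]
  1-simplices (9): [0,2], [0,3], [0,4], [1,2], [1,3], [1,4], [2,3], [2,4], [3,4]
  2-simplices (6): [0,2,3], [0,2,4], [0,3,4], [1,2,3], [1,2,4], [1,3,4]

giving chain groups C_0 ≅ Z^5, C_1 ≅ Z^9, C_2 ≅ Z^6.

The boundary map ∂_1: C_1 → C_0 maps an edge to its endpoints' difference, ∂[p,q] = q − p. For instance
  ∂[0,4] = [4] − [0].
As a 5×9 matrix over Z this has rank 4, with invariant factors (1,1,1,1).

∂_2: C_2 → C_1 maps a triangle to the signed sum of its edges. For instance
  ∂[0,3,4] = [3,4] − [0,4] + [0,3],
  ∂[0,2,3] = [2,3] − [0,3] + [0,2].
This gives a 9×6 integer matrix of rank 5; reducing to Smith normal form yields diagonal entries (1,1,1,1,1).

Computing H_k = (kernel of ∂_k) / (image of ∂_{k+1}):

  H_0: rank C_0 − rank ∂_1 = 5 − 4 = 1, and the invariant factors of ∂_1 are all 1, so H_0 ≅ Z.
  H_1: rank ker ∂_1 − rank ∂_2 = (9 − 4) − 5 = 0, and the invariant factors of ∂_2 are all 1, so H_1 ≅ 0.
  H_2: rank ker ∂_2 − rank ∂_3 = (6 − 5) − 0 = 1, and there is no ∂_3, so H_2 ≅ Z.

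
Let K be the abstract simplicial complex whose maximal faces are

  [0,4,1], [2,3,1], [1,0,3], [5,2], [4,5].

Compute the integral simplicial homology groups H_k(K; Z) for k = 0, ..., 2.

H_0 ≅ Z,  H_1 ≅ Z,  H_2 = 0.

K has 6 vertices, 9 edges, 3 triangles.
rank ∂_0 = 0, rank ∂_1 = 5 ⇒ b_0 = 6 − 0 − 5 = 1; all invariant factors of ∂_1 are 1 so no torsion. So H_0 ≅ Z.
rank ∂_1 = 5, rank ∂_2 = 3 ⇒ b_1 = 9 − 5 − 3 = 1; all invariant factors of ∂_2 are 1 so no torsion. So H_1 ≅ Z.
rank ∂_2 = 3, rank ∂_3 = 0 ⇒ b_2 = 3 − 3 − 0 = 0. So H_2 ≅ 0.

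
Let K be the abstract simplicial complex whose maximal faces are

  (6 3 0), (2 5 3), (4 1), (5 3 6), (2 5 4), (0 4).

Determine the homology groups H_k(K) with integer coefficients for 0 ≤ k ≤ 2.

H_0 ≅ Z,  H_1 ≅ Z,  H_2 = 0.

We work with the vertex ordering 0 < 1 < 2 < 3 < 4 < 5 < 6. The simplices of K, each written with vertices in increasing order, are:

  0-simplices (7): [0], [1], [2], [3], [4], [5], [6]
  1-simplices (11): [0,3], [0,4], [0,6], [1,4], [2,3], [2,4], [2,5], [3,5], [3,6], [4,5], [5,6]
  2-simplices (4): [0,3,6], [2,3,5], [2,4,5], [3,5,6]

giving chain groups C_0 ≅ Z^7, C_1 ≅ Z^11, C_2 ≅ Z^4.

Boundary ∂_1: C_1 → C_0 sends each edge [p,q] (with p < q) to q − p.
The 7×11 boundary matrix has rank 6 and Smith normal form diag(1,1,1,1,1,1).

The boundary map ∂_2: C_2 → C_1 sends each 2-simplex [p,q,r] to [q,r] − [p,r] + [p,q]. For instance
  ∂[3,5,6] = [5,6] − [3,6] + [3,5],
  ∂[0,3,6] = [3,6] − [0,6] + [0,3].
The 11×4 boundary matrix has rank 4 and Smith normal form diag(1,1,1,1).

Computing H_k = (kernel of ∂_k) / (image of ∂_{k+1}):

  H_0: rank C_0 − rank ∂_1 = 7 − 6 = 1, and the invariant factors of ∂_1 are all 1, so H_0 ≅ Z.
  H_1: rank ker ∂_1 − rank ∂_2 = (11 − 6) − 4 = 1, and the invariant factors of ∂_2 are all 1, so H_1 ≅ Z.
  H_2: rank ker ∂_2 − rank ∂_3 = (4 − 4) − 0 = 0, and there is no ∂_3, so H_2 ≅ 0.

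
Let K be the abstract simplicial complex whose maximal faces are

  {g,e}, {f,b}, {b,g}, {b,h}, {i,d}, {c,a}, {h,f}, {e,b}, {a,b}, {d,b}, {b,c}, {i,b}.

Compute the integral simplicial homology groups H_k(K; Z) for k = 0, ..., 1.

H_0 ≅ Z,  H_1 ≅ Z^4.

We work with the vertex ordering a < b < c < d < e < f < g < h < i. The simplices of K, each written with vertices in increasing order, are:

  0-simplices (9): a, b, c, d, e, f, g, h, i
  1-simplices (12): ab, ac, bc, bd, be, bf, bg, bh, bi, di, eg, fh

so the chain groups are C_0 ≅ Z^9, C_1 ≅ Z^12.

Boundary ∂_1: C_1 → C_0 is given by ∂[p,q] = [q] − [p]. For instance
  ∂bd = d − b.
As a 9×12 matrix over Z this has rank 8, with invariant factors (1,1,1,1,1,1,1,1).

Now H_k = ker ∂_k / im ∂_{k+1}, so:

  H_0: rank C_0 − rank ∂_1 = 9 − 8 = 1, and the invariant factors of ∂_1 are all 1, so H_0 ≅ Z.
  H_1: rank ker ∂_1 − rank ∂_2 = (12 − 8) − 0 = 4, and there is no ∂_2, so H_1 ≅ Z^4.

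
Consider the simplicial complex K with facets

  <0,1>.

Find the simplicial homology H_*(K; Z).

K has 2 vertices, 1 edge.
rank ∂_0 = 0, rank ∂_1 = 1 ⇒ b_0 = 2 − 0 − 1 = 1; all invariant factors of ∂_1 are 1 so no torsion. So H_0 = Z.
rank ∂_1 = 1, rank ∂_2 = 0 ⇒ b_1 = 1 − 1 − 0 = 0. So H_1 = 0.

H_0 ≅ Z,  H_1 = 0.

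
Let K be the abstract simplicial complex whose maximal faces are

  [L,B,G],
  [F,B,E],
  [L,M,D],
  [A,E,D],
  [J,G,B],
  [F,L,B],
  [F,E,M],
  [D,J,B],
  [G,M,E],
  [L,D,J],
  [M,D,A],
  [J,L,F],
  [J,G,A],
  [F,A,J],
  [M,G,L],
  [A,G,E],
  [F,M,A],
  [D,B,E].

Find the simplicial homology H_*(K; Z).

H_0 ≅ Z,  H_1 ≅ Z ⊕ Z/2Z,  H_2 = 0.

Take the total order A < B < D < E < F < G < J < L < M on the vertex set. Then K (dimension 2) consists of the simplices:

  0-simplices (9): A, B, D, E, F, G, J, L, M
  1-simplices (27): AD, AE, AF, AG, AJ, AM, BD, BE, BF, BG, BJ, BL, DE, DJ, DL, DM, EF, EG, EM, FJ, FL, FM, GJ, GL, GM, JL, LM
  2-simplices (18): ADE, ADM, AEG, AFJ, AFM, AGJ, BDE, BDJ, BEF, BFL, BGJ, BGL, DJL, DLM, EFM, EGM, FJL, GLM

so the chain groups are C_0 ≅ Z^9, C_1 ≅ Z^27, C_2 ≅ Z^18.

Boundary ∂_1: C_1 → C_0 maps an edge to its endpoints' difference, ∂[p,q] = q − p.
The resulting 9×27 matrix has rank 8, and its Smith normal form has invariant factors (1,1,1,1,1,1,1,1).

The boundary map ∂_2: C_2 → C_1 acts by ∂[p,q,r] = [q,r] − [p,r] + [p,q]. For instance
  ∂FJL = JL − FL + FJ,
  ∂AEG = EG − AG + AE.
As a 27×18 matrix over Z this has rank 18, with invariant factors (1,1,1,1,1,1,1,1,1,1,1,1,1,1,1,1,1,2).

Computing H_k = (kernel of ∂_k) / (image of ∂_{k+1}):

  H_0: rank C_0 − rank ∂_1 = 9 − 8 = 1, and the invariant factors of ∂_1 are all 1, so H_0 = Z.
  H_1: rank ker ∂_1 − rank ∂_2 = (27 − 8) − 18 = 1, and ∂_2 has invariant factor 2 > 1, so H_1 = Z ⊕ Z/2Z.
  H_2: rank ker ∂_2 − rank ∂_3 = (18 − 18) − 0 = 0, and there is no ∂_3, so H_2 = 0.

As a check, the Euler characteristic is 9 − 27 + 18 = 0, which agrees with 1 − 1 + 0 = 0.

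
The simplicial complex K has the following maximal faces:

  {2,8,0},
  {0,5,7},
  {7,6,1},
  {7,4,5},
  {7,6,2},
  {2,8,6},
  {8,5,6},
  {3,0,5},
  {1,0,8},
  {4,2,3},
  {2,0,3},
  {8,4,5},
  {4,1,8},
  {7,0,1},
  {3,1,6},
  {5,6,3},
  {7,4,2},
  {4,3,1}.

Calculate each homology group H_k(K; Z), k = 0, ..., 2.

Fix the vertex order 0 < 1 < 2 < 3 < 4 < 5 < 6 < 7 < 8 and write every simplex with vertices in increasing order. Then dim K = 2 and the simplices of K are:

  0-simplices (9): [0], [1], [2], [3], [4], [5], [6], [7], [8]
  1-simplices (27): (27 of them)
  2-simplices (18): [0,1,7], [0,1,8], [0,2,3], [0,2,8], [0,3,5], [0,5,7], [1,3,4], [1,3,6], [1,4,8], [1,6,7], [2,3,4], [2,4,7], [2,6,7], [2,6,8], [3,5,6], [4,5,7], [4,5,8], [5,6,8]

Hence C_0 ≅ Z^9, C_1 ≅ Z^27, C_2 ≅ Z^18.

∂_1: C_1 → C_0 maps an edge to its endpoints' difference, ∂[p,q] = q − p. For instance
  ∂[0,1] = [1] − [0].
As a 9×27 matrix over Z this has rank 8, with invariant factors (1,1,1,1,1,1,1,1).

∂_2: C_2 → C_1 sends each 2-simplex [p,q,r] to [q,r] − [p,r] + [p,q]. For instance
  ∂[1,3,4] = [3,4] − [1,4] + [1,3],
  ∂[2,6,8] = [6,8] − [2,8] + [2,6].
The resulting 27×18 matrix has rank 17, and its Smith normal form has invariant factors (1,1,1,1,1,1,1,1,1,1,1,1,1,1,1,1,1).

Reading off H_k = ker ∂_k / im ∂_{k+1}:

  H_0: rank C_0 − rank ∂_1 = 9 − 8 = 1, and the invariant factors of ∂_1 are all 1, so H_0 ≅ Z.
  H_1: rank ker ∂_1 − rank ∂_2 = (27 − 8) − 17 = 2, and the invariant factors of ∂_2 are all 1, so H_1 ≅ Z^2.
  H_2: rank ker ∂_2 − rank ∂_3 = (18 − 17) − 0 = 1, and there is no ∂_3, so H_2 ≅ Z.

H_0 ≅ Z,  H_1 ≅ Z^2,  H_2 ≅ Z.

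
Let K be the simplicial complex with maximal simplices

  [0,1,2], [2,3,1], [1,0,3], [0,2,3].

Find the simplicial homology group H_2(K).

H_2 = Z.

We work with the vertex ordering 0 < 1 < 2 < 3. The simplices of K, each written with vertices in increasing order, are:

  0-simplices (4): [0], [1], [2], [3]
  1-simplices (6): [0,1], [0,2], [0,3], [1,2], [1,3], [2,3]
  2-simplices (4): [0,1,2], [0,1,3], [0,2,3], [1,2,3]

so the chain groups are C_0 ≅ Z^4, C_1 ≅ Z^6, C_2 ≅ Z^4.

The boundary map ∂_1: C_1 → C_0 sends each edge [p,q] (with p < q) to q − p. For instance
  ∂[0,1] = [1] − [0].
The resulting 4×6 matrix has rank 3, and its Smith normal form has invariant factors (1,1,1).

∂_2: C_2 → C_1 acts by ∂[p,q,r] = [q,r] − [p,r] + [p,q]. For instance
  ∂[0,1,2] = [1,2] − [0,2] + [0,1],
  ∂[0,1,3] = [1,3] − [0,3] + [0,1].
The 6×4 boundary matrix has rank 3 and Smith normal form diag(1,1,1).

From H_k ≅ ker(∂_k) / im(∂_{k+1}) we obtain:

  H_2: rank ker ∂_2 − rank ∂_3 = (4 − 3) − 0 = 1, and there is no ∂_3, so H_2 = Z.

(K is a triangulation of the 2-sphere S^2.)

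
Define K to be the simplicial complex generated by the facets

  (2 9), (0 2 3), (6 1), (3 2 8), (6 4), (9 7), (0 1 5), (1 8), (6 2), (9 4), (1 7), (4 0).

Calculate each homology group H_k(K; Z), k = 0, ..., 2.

H_0 ≅ Z,  H_1 ≅ Z^5,  H_2 = 0.

K has 10 vertices, 17 edges, 3 triangles.
rank ∂_0 = 0, rank ∂_1 = 9 ⇒ b_0 = 10 − 0 − 9 = 1; all invariant factors of ∂_1 are 1 so no torsion. So H_0 = Z.
rank ∂_1 = 9, rank ∂_2 = 3 ⇒ b_1 = 17 − 9 − 3 = 5; all invariant factors of ∂_2 are 1 so no torsion. So H_1 = Z^5.
rank ∂_2 = 3, rank ∂_3 = 0 ⇒ b_2 = 3 − 3 − 0 = 0. So H_2 = 0.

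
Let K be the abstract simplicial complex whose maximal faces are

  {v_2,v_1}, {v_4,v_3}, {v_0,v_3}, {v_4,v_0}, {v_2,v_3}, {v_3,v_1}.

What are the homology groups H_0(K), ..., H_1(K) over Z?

Order the vertices as v_0 < v_1 < v_2 < v_3 < v_4. Listing each simplex with vertices in this order, K has dimension 1 with simplices:

  0-simplices (5): [v_0], [v_1], [v_2], [v_3], [v_4]
  1-simplices (6): [v_0,v_3], [v_0,v_4], [v_1,v_2], [v_1,v_3], [v_2,v_3], [v_3,v_4]

Hence C_0 ≅ Z^5, C_1 ≅ Z^6.

Boundary ∂_1: C_1 → C_0 maps an edge to its endpoints' difference, ∂[p,q] = q − p. For instance
  ∂[v_0,v_3] = [v_3] − [v_0].
This gives a 5×6 integer matrix of rank 4; reducing to Smith normal form yields diagonal entries (1,1,1,1).

Computing H_k = (kernel of ∂_k) / (image of ∂_{k+1}):

  H_0: rank C_0 − rank ∂_1 = 5 − 4 = 1, and the invariant factors of ∂_1 are all 1, so H_0 = Z.
  H_1: rank ker ∂_1 − rank ∂_2 = (6 − 4) − 0 = 2, and there is no ∂_2, so H_1 = Z^2.

As a check, the Euler characteristic is 5 − 6 = -1, which agrees with 1 − 2 = -1.
(K is a triangulation of a wedge of 2 circles.)

H_0 ≅ Z,  H_1 ≅ Z^2.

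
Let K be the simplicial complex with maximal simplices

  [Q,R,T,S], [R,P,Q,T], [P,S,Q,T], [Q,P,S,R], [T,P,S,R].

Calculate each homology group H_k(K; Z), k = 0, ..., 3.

Fix the vertex order P < Q < R < S < T and write every simplex with vertices in increasing order. Then dim K = 3 and the simplices of K are:

  0-simplices (5): P, Q, R, S, T
  1-simplices (10): PQ, PR, PS, PT, QR, QS, QT, RS, RT, ST
  2-simplices (10): PQR, PQS, PQT, PRS, PRT, PST, QRS, QRT, QST, RST
  3-simplices (5): PQRS, PQRT, PQST, PRST, QRST

giving chain groups C_0 ≅ Z^5, C_1 ≅ Z^10, C_2 ≅ Z^10, C_3 ≅ Z^5.

The boundary map ∂_1: C_1 → C_0 maps an edge to its endpoints' difference, ∂[p,q] = q − p. For instance
  ∂PT = T − P.
The resulting 5×10 matrix has rank 4, and its Smith normal form has invariant factors (1,1,1,1).

The boundary map ∂_2: C_2 → C_1 acts by ∂[p,q,r] = [q,r] − [p,r] + [p,q]. For instance
  ∂PQT = QT − PT + PQ,
  ∂PRT = RT − PT + PR.
The resulting 10×10 matrix has rank 6, and its Smith normal form has invariant factors (1,1,1,1,1,1).

Boundary ∂_3: C_3 → C_2 sends each 3-simplex σ to the alternating sum Σ_i (−1)^i (σ with its i-th vertex removed). For instance
  ∂PQRT = QRT − PRT + PQT − PQR,
  ∂PQRS = QRS − PRS + PQS − PQR.
The resulting 10×5 matrix has rank 4, and its Smith normal form has invariant factors (1,1,1,1).

Reading off H_k = ker ∂_k / im ∂_{k+1}:

  H_0: rank C_0 − rank ∂_1 = 5 − 4 = 1, and the invariant factors of ∂_1 are all 1, so H_0 = Z.
  H_1: rank ker ∂_1 − rank ∂_2 = (10 − 4) − 6 = 0, and the invariant factors of ∂_2 are all 1, so H_1 = 0.
  H_2: rank ker ∂_2 − rank ∂_3 = (10 − 6) − 4 = 0, and the invariant factors of ∂_3 are all 1, so H_2 = 0.
  H_3: rank ker ∂_3 − rank ∂_4 = (5 − 4) − 0 = 1, and there is no ∂_4, so H_3 = Z.

H_0 = Z,  H_1 = 0,  H_2 = 0,  H_3 = Z.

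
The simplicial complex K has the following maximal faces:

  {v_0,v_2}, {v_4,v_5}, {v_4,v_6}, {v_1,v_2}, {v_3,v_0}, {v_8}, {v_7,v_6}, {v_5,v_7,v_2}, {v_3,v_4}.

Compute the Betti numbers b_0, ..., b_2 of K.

b_0 = 2, b_1 = 2, b_2 = 0.

Take the total order v_0 < v_1 < v_2 < v_3 < v_4 < v_5 < v_6 < v_7 < v_8 on the vertex set. Then K (dimension 2) consists of the simplices:

  0-simplices (9): [v_0], [v_1], [v_2], [v_3], [v_4], [v_5], [v_6], [v_7], [v_8]
  1-simplices (10): [v_0,v_2], [v_0,v_3], [v_1,v_2], [v_2,v_5], [v_2,v_7], [v_3,v_4], [v_4,v_5], [v_4,v_6], [v_5,v_7], [v_6,v_7]
  2-simplices (1): [v_2,v_5,v_7]

giving chain groups C_0 ≅ Z^9, C_1 ≅ Z^10, C_2 ≅ Z^1.

∂_1: C_1 → C_0 sends each edge [p,q] (with p < q) to q − p. For instance
  ∂[v_4,v_5] = [v_5] − [v_4].
This gives a 9×10 integer matrix of rank 7; reducing to Smith normal form yields diagonal entries (1,1,1,1,1,1,1).

∂_2: C_2 → C_1 sends each 2-simplex [p,q,r] to [q,r] − [p,r] + [p,q]. For instance
  ∂[v_2,v_5,v_7] = [v_5,v_7] − [v_2,v_7] + [v_2,v_5].
This gives a 10×1 integer matrix of rank 1; reducing to Smith normal form yields diagonal entries (1).

Now H_k = ker ∂_k / im ∂_{k+1}, so:

  H_0: rank C_0 − rank ∂_1 = 9 − 7 = 2, and the invariant factors of ∂_1 are all 1, so H_0 ≅ Z^2.
  H_1: rank ker ∂_1 − rank ∂_2 = (10 − 7) − 1 = 2, and the invariant factors of ∂_2 are all 1, so H_1 ≅ Z^2.
  H_2: rank ker ∂_2 − rank ∂_3 = (1 − 1) − 0 = 0, and there is no ∂_3, so H_2 ≅ 0.

As a check, the Euler characteristic is 9 − 10 + 1 = 0, which agrees with 2 − 2 + 0 = 0.

Hence the Betti numbers are b_0 = 2, b_1 = 2, b_2 = 0.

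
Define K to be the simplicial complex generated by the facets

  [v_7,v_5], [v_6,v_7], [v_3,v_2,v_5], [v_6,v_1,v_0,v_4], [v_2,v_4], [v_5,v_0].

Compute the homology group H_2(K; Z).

H_2 = 0.

Take the total order v_0 < v_1 < v_2 < v_3 < v_4 < v_5 < v_6 < v_7 on the vertex set. Then K (dimension 3) consists of the simplices:

  0-simplices (8): [v_0], [v_1], [v_2], [v_3], [v_4], [v_5], [v_6], [v_7]
  1-simplices (13): [v_0,v_1], [v_0,v_4], [v_0,v_5], [v_0,v_6], [v_1,v_4], [v_1,v_6], [v_2,v_3], [v_2,v_4], [v_2,v_5], [v_3,v_5], [v_4,v_6], [v_5,v_7], [v_6,v_7]
  2-simplices (5): [v_0,v_1,v_4], [v_0,v_1,v_6], [v_0,v_4,v_6], [v_1,v_4,v_6], [v_2,v_3,v_5]
  3-simplices (1): [v_0,v_1,v_4,v_6]

Hence C_0 ≅ Z^8, C_1 ≅ Z^13, C_2 ≅ Z^5, C_3 ≅ Z^1.

Boundary ∂_1: C_1 → C_0 is given by ∂[p,q] = [q] − [p]. For instance
  ∂[v_3,v_5] = [v_5] − [v_3].
The 8×13 boundary matrix has rank 7 and Smith normal form diag(1,1,1,1,1,1,1).

∂_2: C_2 → C_1 sends each 2-simplex [p,q,r] to [q,r] − [p,r] + [p,q]. For instance
  ∂[v_1,v_4,v_6] = [v_4,v_6] − [v_1,v_6] + [v_1,v_4],
  ∂[v_2,v_3,v_5] = [v_3,v_5] − [v_2,v_5] + [v_2,v_3].
As a 13×5 matrix over Z this has rank 4, with invariant factors (1,1,1,1).

∂_3: C_3 → C_2 sends each 3-simplex σ to the alternating sum Σ_i (−1)^i (σ with its i-th vertex removed). For instance
  ∂[v_0,v_1,v_4,v_6] = [v_1,v_4,v_6] − [v_0,v_4,v_6] + [v_0,v_1,v_6] − [v_0,v_1,v_4].
As a 5×1 matrix over Z this has rank 1, with invariant factors (1).

Now H_k = ker ∂_k / im ∂_{k+1}, so:

  H_2: rank ker ∂_2 − rank ∂_3 = (5 − 4) − 1 = 0, and the invariant factors of ∂_3 are all 1, so H_2 = 0.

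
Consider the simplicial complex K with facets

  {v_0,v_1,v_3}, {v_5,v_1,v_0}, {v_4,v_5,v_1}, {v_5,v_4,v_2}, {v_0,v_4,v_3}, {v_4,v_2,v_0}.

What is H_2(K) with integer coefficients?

H_2 ≅ 0.

Order the vertices as v_0 < v_1 < v_2 < v_3 < v_4 < v_5. Listing each simplex with vertices in this order, K has dimension 2 with simplices:

  0-simplices (6): [v_0], [v_1], [v_2], [v_3], [v_4], [v_5]
  1-simplices (12): [v_0,v_1], [v_0,v_2], [v_0,v_3], [v_0,v_4], [v_0,v_5], [v_1,v_3], [v_1,v_4], [v_1,v_5], [v_2,v_4], [v_2,v_5], [v_3,v_4], [v_4,v_5]
  2-simplices (6): [v_0,v_1,v_3], [v_0,v_1,v_5], [v_0,v_2,v_4], [v_0,v_3,v_4], [v_1,v_4,v_5], [v_2,v_4,v_5]

so the chain groups are C_0 ≅ Z^6, C_1 ≅ Z^12, C_2 ≅ Z^6.

∂_1: C_1 → C_0 is given by ∂[p,q] = [q] − [p]. For instance
  ∂[v_3,v_4] = [v_4] − [v_3].
This gives a 6×12 integer matrix of rank 5; reducing to Smith normal form yields diagonal entries (1,1,1,1,1).

∂_2: C_2 → C_1 acts by ∂[p,q,r] = [q,r] − [p,r] + [p,q]. For instance
  ∂[v_1,v_4,v_5] = [v_4,v_5] − [v_1,v_5] + [v_1,v_4],
  ∂[v_0,v_1,v_5] = [v_1,v_5] − [v_0,v_5] + [v_0,v_1].
This gives a 12×6 integer matrix of rank 6; reducing to Smith normal form yields diagonal entries (1,1,1,1,1,1).

Computing H_k = (kernel of ∂_k) / (image of ∂_{k+1}):

  H_2: rank ker ∂_2 − rank ∂_3 = (6 − 6) − 0 = 0, and there is no ∂_3, so H_2 = 0.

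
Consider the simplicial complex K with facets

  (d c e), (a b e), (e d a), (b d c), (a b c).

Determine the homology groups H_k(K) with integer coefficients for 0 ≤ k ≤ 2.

Order the vertices as a < b < c < d < e. Listing each simplex with vertices in this order, K has dimension 2 with simplices:

  0-simplices (5): a, b, c, d, e
  1-simplices (10): ab, ac, ad, ae, bc, bd, be, cd, ce, de
  2-simplices (5): abc, abe, ade, bcd, cde

giving chain groups C_0 ≅ Z^5, C_1 ≅ Z^10, C_2 ≅ Z^5.

Boundary ∂_1: C_1 → C_0 is given by ∂[p,q] = [q] − [p]. For instance
  ∂be = e − b.
The 5×10 boundary matrix has rank 4 and Smith normal form diag(1,1,1,1).

∂_2: C_2 → C_1 maps a triangle to the signed sum of its edges. For instance
  ∂cde = de − ce + cd,
  ∂abc = bc − ac + ab.
As a 10×5 matrix over Z this has rank 5, with invariant factors (1,1,1,1,1).

Now H_k = ker ∂_k / im ∂_{k+1}, so:

  H_0: rank C_0 − rank ∂_1 = 5 − 4 = 1, and the invariant factors of ∂_1 are all 1, so H_0 ≅ Z.
  H_1: rank ker ∂_1 − rank ∂_2 = (10 − 4) − 5 = 1, and the invariant factors of ∂_2 are all 1, so H_1 ≅ Z.
  H_2: rank ker ∂_2 − rank ∂_3 = (5 − 5) − 0 = 0, and there is no ∂_3, so H_2 ≅ 0.

As a check, the Euler characteristic is 5 − 10 + 5 = 0, which agrees with 1 − 1 + 0 = 0.

H_0 ≅ Z,  H_1 ≅ Z,  H_2 = 0.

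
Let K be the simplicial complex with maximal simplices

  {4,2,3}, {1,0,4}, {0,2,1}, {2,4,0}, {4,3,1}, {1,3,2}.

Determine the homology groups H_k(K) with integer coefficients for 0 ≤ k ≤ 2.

Order the vertices as 0 < 1 < 2 < 3 < 4. Listing each simplex with vertices in this order, K has dimension 2 with simplices:

  0-simplices (5): [0], [1], [2], [3], [4]
  1-simplices (9): [0,1], [0,2], [0,4], [1,2], [1,3], [1,4], [2,3], [2,4], [3,4]
  2-simplices (6): [0,1,2], [0,1,4], [0,2,4], [1,2,3], [1,3,4], [2,3,4]

giving chain groups C_0 ≅ Z^5, C_1 ≅ Z^9, C_2 ≅ Z^6.

Boundary ∂_1: C_1 → C_0 is given by ∂[p,q] = [q] − [p]. For instance
  ∂[1,3] = [3] − [1].
The resulting 5×9 matrix has rank 4, and its Smith normal form has invariant factors (1,1,1,1).

Boundary ∂_2: C_2 → C_1 maps a triangle to the signed sum of its edges. For instance
  ∂[2,3,4] = [3,4] − [2,4] + [2,3],
  ∂[0,1,2] = [1,2] − [0,2] + [0,1].
The resulting 9×6 matrix has rank 5, and its Smith normal form has invariant factors (1,1,1,1,1).

Computing H_k = (kernel of ∂_k) / (image of ∂_{k+1}):

  H_0: rank C_0 − rank ∂_1 = 5 − 4 = 1, and the invariant factors of ∂_1 are all 1, so H_0 = Z.
  H_1: rank ker ∂_1 − rank ∂_2 = (9 − 4) − 5 = 0, and the invariant factors of ∂_2 are all 1, so H_1 = 0.
  H_2: rank ker ∂_2 − rank ∂_3 = (6 − 5) − 0 = 1, and there is no ∂_3, so H_2 = Z.

H_0 ≅ Z,  H_1 = 0,  H_2 ≅ Z.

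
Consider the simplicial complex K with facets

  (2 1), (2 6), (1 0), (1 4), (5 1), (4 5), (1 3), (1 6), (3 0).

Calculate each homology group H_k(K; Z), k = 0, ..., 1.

We work with the vertex ordering 0 < 1 < 2 < 3 < 4 < 5 < 6. The simplices of K, each written with vertices in increasing order, are:

  0-simplices (7): [0], [1], [2], [3], [4], [5], [6]
  1-simplices (9): [0,1], [0,3], [1,2], [1,3], [1,4], [1,5], [1,6], [2,6], [4,5]

giving chain groups C_0 ≅ Z^7, C_1 ≅ Z^9.

∂_1: C_1 → C_0 is given by ∂[p,q] = [q] − [p]. For instance
  ∂[1,3] = [3] − [1].
The 7×9 boundary matrix has rank 6 and Smith normal form diag(1,1,1,1,1,1).

Reading off H_k = ker ∂_k / im ∂_{k+1}:

  H_0: rank C_0 − rank ∂_1 = 7 − 6 = 1, and the invariant factors of ∂_1 are all 1, so H_0 = Z.
  H_1: rank ker ∂_1 − rank ∂_2 = (9 − 6) − 0 = 3, and there is no ∂_2, so H_1 = Z^3.

H_0 ≅ Z,  H_1 ≅ Z^3.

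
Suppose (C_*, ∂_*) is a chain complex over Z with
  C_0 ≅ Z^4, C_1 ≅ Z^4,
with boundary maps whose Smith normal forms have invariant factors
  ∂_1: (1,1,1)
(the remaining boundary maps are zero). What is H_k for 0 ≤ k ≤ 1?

H_0: b_0 = 4 − 0 − 3 = 1; torsion from ∂_1 factors > 1: none. So H_0 = Z.
H_1: b_1 = 4 − 3 − 0 = 1; torsion from ∂_2 factors > 1: none. So H_1 = Z.

H_0 = Z,  H_1 = Z.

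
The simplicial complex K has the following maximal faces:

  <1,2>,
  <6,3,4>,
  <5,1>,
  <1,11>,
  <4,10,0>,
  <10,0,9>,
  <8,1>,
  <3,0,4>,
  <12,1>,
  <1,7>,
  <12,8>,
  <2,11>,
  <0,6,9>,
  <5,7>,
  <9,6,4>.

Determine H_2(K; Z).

Take the total order 0 < 1 < 2 < 3 < 4 < 5 < 6 < 7 < 8 < 9 < 10 < 11 < 12 on the vertex set. Then K (dimension 2) consists of the simplices:

  0-simplices (13): [0], [1], [2], [3], [4], [5], [6], [7], [8], [9], [10], [11], [12]
  1-simplices (21): [0,3], [0,4], [0,6], [0,9], [0,10], [1,2], [1,5], [1,7], [1,8], [1,11], [1,12], [2,11], [3,4], [3,6], [4,6], [4,9], [4,10], [5,7], [6,9], [8,12], [9,10]
  2-simplices (6): [0,3,4], [0,4,10], [0,6,9], [0,9,10], [3,4,6], [4,6,9]

so the chain groups are C_0 ≅ Z^13, C_1 ≅ Z^21, C_2 ≅ Z^6.

The boundary map ∂_1: C_1 → C_0 sends each edge [p,q] (with p < q) to q − p. For instance
  ∂[1,5] = [5] − [1].
The 13×21 boundary matrix has rank 11 and Smith normal form diag(1,1,1,1,1,1,1,1,1,1,1).

Boundary ∂_2: C_2 → C_1 maps a triangle to the signed sum of its edges. For instance
  ∂[0,4,10] = [4,10] − [0,10] + [0,4],
  ∂[0,9,10] = [9,10] − [0,10] + [0,9].
As a 21×6 matrix over Z this has rank 6, with invariant factors (1,1,1,1,1,1).

From H_k ≅ ker(∂_k) / im(∂_{k+1}) we obtain:

  H_2: rank ker ∂_2 − rank ∂_3 = (6 − 6) − 0 = 0, and there is no ∂_3, so H_2 ≅ 0.

H_2 ≅ 0.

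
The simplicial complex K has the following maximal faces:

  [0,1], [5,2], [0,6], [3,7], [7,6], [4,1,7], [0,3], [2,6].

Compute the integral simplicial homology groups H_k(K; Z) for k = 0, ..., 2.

H_0 = Z,  H_1 = Z^2,  H_2 = 0.

Take the total order 0 < 1 < 2 < 3 < 4 < 5 < 6 < 7 on the vertex set. Then K (dimension 2) consists of the simplices:

  0-simplices (8): [0], [1], [2], [3], [4], [5], [6], [7]
  1-simplices (10): [0,1], [0,3], [0,6], [1,4], [1,7], [2,5], [2,6], [3,7], [4,7], [6,7]
  2-simplices (1): [1,4,7]

giving chain groups C_0 ≅ Z^8, C_1 ≅ Z^10, C_2 ≅ Z^1.

∂_1: C_1 → C_0 sends each edge [p,q] (with p < q) to q − p. For instance
  ∂[3,7] = [7] − [3].
The 8×10 boundary matrix has rank 7 and Smith normal form diag(1,1,1,1,1,1,1).

The boundary map ∂_2: C_2 → C_1 acts by ∂[p,q,r] = [q,r] − [p,r] + [p,q]. For instance
  ∂[1,4,7] = [4,7] − [1,7] + [1,4].
The resulting 10×1 matrix has rank 1, and its Smith normal form has invariant factors (1).

Reading off H_k = ker ∂_k / im ∂_{k+1}:

  H_0: rank C_0 − rank ∂_1 = 8 − 7 = 1, and the invariant factors of ∂_1 are all 1, so H_0 ≅ Z.
  H_1: rank ker ∂_1 − rank ∂_2 = (10 − 7) − 1 = 2, and the invariant factors of ∂_2 are all 1, so H_1 ≅ Z^2.
  H_2: rank ker ∂_2 − rank ∂_3 = (1 − 1) − 0 = 0, and there is no ∂_3, so H_2 ≅ 0.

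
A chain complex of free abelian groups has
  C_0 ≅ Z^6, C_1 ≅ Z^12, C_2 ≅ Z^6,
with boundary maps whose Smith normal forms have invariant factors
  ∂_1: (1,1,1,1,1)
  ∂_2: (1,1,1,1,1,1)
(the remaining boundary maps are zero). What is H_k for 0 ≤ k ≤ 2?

H_0 = Z,  H_1 = Z,  H_2 = 0.

H_0: b_0 = 6 − 0 − 5 = 1; torsion from ∂_1 factors > 1: none. So H_0 = Z.
H_1: b_1 = 12 − 5 − 6 = 1; torsion from ∂_2 factors > 1: none. So H_1 = Z.
H_2: b_2 = 6 − 6 − 0 = 0; torsion from ∂_3 factors > 1: none. So H_2 = 0.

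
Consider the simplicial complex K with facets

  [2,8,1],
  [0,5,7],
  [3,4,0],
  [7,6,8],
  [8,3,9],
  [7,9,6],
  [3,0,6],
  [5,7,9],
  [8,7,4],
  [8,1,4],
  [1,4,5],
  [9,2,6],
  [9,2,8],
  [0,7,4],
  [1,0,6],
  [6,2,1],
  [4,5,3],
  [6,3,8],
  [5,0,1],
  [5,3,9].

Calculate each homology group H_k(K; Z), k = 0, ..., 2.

Order the vertices as 0 < 1 < 2 < 3 < 4 < 5 < 6 < 7 < 8 < 9. Listing each simplex with vertices in this order, K has dimension 2 with simplices:

  0-simplices (10): [0], [1], [2], [3], [4], [5], [6], [7], [8], [9]
  1-simplices (30): (30 of them)
  2-simplices (20): (20 of them)

Hence C_0 ≅ Z^10, C_1 ≅ Z^30, C_2 ≅ Z^20.

∂_1: C_1 → C_0 sends each edge [p,q] (with p < q) to q − p.
This gives a 10×30 integer matrix of rank 9; reducing to Smith normal form yields diagonal entries (1,1,1,1,1,1,1,1,1).

The boundary map ∂_2: C_2 → C_1 maps a triangle to the signed sum of its edges. For instance
  ∂[4,7,8] = [7,8] − [4,8] + [4,7],
  ∂[0,3,4] = [3,4] − [0,4] + [0,3].
The 30×20 boundary matrix has rank 20 and Smith normal form diag(1,1,1,1,1,1,1,1,1,1,1,1,1,1,1,1,1,1,1,2).

Reading off H_k = ker ∂_k / im ∂_{k+1}:

  H_0: rank C_0 − rank ∂_1 = 10 − 9 = 1, and the invariant factors of ∂_1 are all 1, so H_0 = Z.
  H_1: rank ker ∂_1 − rank ∂_2 = (30 − 9) − 20 = 1, and ∂_2 has invariant factor 2 > 1, so H_1 = Z × Z/2.
  H_2: rank ker ∂_2 − rank ∂_3 = (20 − 20) − 0 = 0, and there is no ∂_3, so H_2 = 0.

(K is a triangulation of the Klein bottle.)

H_0 ≅ Z,  H_1 ≅ Z × Z/2,  H_2 = 0.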